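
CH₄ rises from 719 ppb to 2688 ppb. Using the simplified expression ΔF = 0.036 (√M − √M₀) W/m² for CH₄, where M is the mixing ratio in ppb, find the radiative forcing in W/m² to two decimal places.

ΔF = 0.90 W/m²

CH₄: 0.036 × (√2688 − √719) = 0.036 × (51.8459 − 26.8142) = 0.036 × 25.0317 = 0.9011 W/m².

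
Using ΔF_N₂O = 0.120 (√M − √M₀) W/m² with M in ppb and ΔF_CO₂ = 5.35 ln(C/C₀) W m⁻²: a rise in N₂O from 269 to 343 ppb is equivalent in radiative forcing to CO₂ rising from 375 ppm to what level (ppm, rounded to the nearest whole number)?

N₂O forcing: 0.120 × (√343 − √269) = 0.120 × (18.5203 − 16.4012) = 0.120 × 2.1191 = 0.25429 W/m².
Set 5.35 ln(C/375) = 0.25429: ln(C/375) = 0.25429/5.35 = 0.04753, so C = 375 × e^0.04753 = 375 × 1.04868 = 393.26 ppm.

C ≈ 393 ppm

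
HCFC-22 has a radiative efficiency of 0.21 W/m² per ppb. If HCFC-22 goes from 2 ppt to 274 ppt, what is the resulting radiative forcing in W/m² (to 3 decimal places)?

ΔF = 0.057 W/m²

HCFC-22: Δ = 274 − 2 = 272 ppt = 0.272 ppb; ΔF = 0.21 × 0.272 = 0.0571 W/m².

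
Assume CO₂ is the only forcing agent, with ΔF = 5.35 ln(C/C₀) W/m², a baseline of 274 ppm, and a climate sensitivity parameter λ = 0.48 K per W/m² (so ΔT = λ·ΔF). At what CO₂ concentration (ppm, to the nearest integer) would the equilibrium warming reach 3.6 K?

Required forcing: ΔF = ΔT/λ = 3.6/0.48 = 7.5000 W/m².
Then ln(C/274) = ΔF/5.35 = 7.5000/5.35 = 1.40187.
So C = 274 × e^1.40187 = 274 × 4.06279 = 1113.20 ppm.

C ≈ 1113 ppm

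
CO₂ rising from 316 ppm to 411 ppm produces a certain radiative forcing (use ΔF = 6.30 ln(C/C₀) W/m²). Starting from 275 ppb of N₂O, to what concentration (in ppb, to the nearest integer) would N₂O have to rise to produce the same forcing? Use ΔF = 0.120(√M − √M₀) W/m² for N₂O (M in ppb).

M ≈ 923 ppb

CO₂ forcing: 6.30 × ln(411/316) = 6.30 × 0.262851 = 1.65596 W/m².
Set 0.120(√M − √275) = 1.65596: √M = 1.65596/0.120 + √275 = 13.7997 + 16.5831 = 30.3828.
M = (30.3828)² = 923.11 ppb.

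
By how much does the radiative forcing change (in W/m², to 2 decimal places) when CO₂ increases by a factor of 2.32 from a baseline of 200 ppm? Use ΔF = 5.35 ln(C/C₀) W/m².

Because the forcing depends only on the ratio C/C₀, the initial concentration does not enter.
ΔF = 5.35 × ln(2.32) = 5.35 × 0.84157 = 4.5024 W/m².

ΔF = 4.50 W/m²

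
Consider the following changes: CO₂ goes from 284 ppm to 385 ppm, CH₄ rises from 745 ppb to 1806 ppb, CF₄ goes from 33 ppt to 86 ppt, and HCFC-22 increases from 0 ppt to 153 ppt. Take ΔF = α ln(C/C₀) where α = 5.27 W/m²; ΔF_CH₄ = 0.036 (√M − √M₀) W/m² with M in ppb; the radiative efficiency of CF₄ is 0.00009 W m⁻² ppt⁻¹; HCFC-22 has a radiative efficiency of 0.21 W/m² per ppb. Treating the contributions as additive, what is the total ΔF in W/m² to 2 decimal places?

ΔF = 2.19 W/m²

CO₂: 5.27 × ln(385/284) = 5.27 × ln(1.35563) = 5.27 × 0.30427 = 1.6035 W/m².
CH₄: 0.036 × (√1806 − √745) = 0.036 × (42.4971 − 27.2947) = 0.036 × 15.2024 = 0.5473 W/m².
CF₄: ΔF = 0.00009 × (86 − 33) = 0.00009 × 53 = 0.0048 W/m².
HCFC-22: Δ = 153 − 0 = 153 ppt = 0.153 ppb; ΔF = 0.21 × 0.153 = 0.0321 W/m².
Total ΔF = 1.6035 + 0.5473 + 0.0048 + 0.0321 = 2.1877 W/m².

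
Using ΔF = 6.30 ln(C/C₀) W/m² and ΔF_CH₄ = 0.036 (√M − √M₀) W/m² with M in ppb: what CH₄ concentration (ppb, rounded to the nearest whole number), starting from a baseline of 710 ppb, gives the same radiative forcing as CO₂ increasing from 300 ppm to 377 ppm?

M ≈ 4439 ppb

CO₂ forcing: 6.30 × ln(377/300) = 6.30 × 0.228463 = 1.43932 W/m².
Set 0.036(√M − √710) = 1.43932: √M = 1.43932/0.036 + √710 = 39.9811 + 26.6458 = 66.6269.
M = (66.6269)² = 4439.14 ppb.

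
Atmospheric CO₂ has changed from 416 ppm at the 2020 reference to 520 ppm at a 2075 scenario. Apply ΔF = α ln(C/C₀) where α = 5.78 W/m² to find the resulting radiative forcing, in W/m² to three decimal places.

ΔF = 1.290 W/m²

CO₂ absorption bands are partially saturated, so forcing scales with the logarithm of the concentration ratio.
CO₂: 5.78 × ln(520/416) = 5.78 × ln(1.25000) = 5.78 × 0.22314 = 1.2897 W/m².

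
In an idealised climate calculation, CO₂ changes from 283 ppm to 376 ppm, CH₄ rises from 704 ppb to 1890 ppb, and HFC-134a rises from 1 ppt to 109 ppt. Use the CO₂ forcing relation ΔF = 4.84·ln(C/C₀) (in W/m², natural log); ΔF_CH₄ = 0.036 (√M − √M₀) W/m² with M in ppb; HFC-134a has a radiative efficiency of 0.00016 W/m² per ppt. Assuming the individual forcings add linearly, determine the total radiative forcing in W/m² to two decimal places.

CO₂: 4.84 × ln(376/283) = 4.84 × ln(1.32862) = 4.84 × 0.28414 = 1.3752 W/m².
CH₄: 0.036 × (√1890 − √704) = 0.036 × (43.4741 − 26.5330) = 0.036 × 16.9411 = 0.6099 W/m².
HFC-134a: ΔF = 0.00016 × (109 − 1) = 0.00016 × 108 = 0.0173 W/m².
Total ΔF = 1.3752 + 0.6099 + 0.0173 = 2.0024 W/m².

ΔF = 2.00 W/m²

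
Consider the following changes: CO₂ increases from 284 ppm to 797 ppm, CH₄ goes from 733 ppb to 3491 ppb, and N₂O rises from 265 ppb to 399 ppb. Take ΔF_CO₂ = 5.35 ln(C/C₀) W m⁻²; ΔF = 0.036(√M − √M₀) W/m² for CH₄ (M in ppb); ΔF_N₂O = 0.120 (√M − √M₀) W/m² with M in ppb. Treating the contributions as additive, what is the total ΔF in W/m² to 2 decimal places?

CO₂: 5.35 × ln(797/284) = 5.35 × ln(2.80634) = 5.35 × 1.03188 = 5.5206 W/m².
CH₄: 0.036 × (√3491 − √733) = 0.036 × (59.0847 − 27.0740) = 0.036 × 32.0107 = 1.1524 W/m².
N₂O: 0.120 × (√399 − √265) = 0.120 × (19.9750 − 16.2788) = 0.120 × 3.6962 = 0.4435 W/m².
Total ΔF = 5.5206 + 1.1524 + 0.4435 = 7.1165 W/m².

ΔF = 7.12 W/m²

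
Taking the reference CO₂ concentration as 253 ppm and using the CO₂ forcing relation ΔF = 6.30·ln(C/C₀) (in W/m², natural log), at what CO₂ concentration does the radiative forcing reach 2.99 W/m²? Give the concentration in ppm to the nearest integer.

C ≈ 407 ppm

Set 6.30 ln(C/253) = 2.99, so ln(C/253) = 2.99/6.30 = 0.47460.
Then C/253 = e^0.47460 = 1.60737, giving C = 253 × 1.60737 = 406.66 ppm.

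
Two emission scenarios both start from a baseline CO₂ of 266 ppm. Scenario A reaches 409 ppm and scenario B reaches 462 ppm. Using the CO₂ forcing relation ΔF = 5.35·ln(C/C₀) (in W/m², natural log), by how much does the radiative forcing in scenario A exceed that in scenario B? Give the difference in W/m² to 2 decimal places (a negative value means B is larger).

ΔF_A = 5.35 ln(409/266) = 5.35 × 0.43022 = 2.3017 W/m².
ΔF_B = 5.35 ln(462/266) = 5.35 × 0.55207 = 2.9536 W/m².
Difference: 2.3017 − 2.9536 = -0.6519 W/m².

ΔF_A − ΔF_B = -0.65 W/m²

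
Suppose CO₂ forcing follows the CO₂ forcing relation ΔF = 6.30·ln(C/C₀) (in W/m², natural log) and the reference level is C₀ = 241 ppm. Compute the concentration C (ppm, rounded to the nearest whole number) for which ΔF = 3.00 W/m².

C ≈ 388 ppm

Set 6.30 ln(C/241) = 3.00, so ln(C/241) = 3.00/6.30 = 0.47619.
Then C/241 = e^0.47619 = 1.60993, giving C = 241 × 1.60993 = 387.99 ppm.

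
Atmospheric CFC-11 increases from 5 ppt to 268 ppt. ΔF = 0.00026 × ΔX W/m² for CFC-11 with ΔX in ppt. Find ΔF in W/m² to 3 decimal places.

ΔF = 0.068 W/m²

CFC-11: ΔF = 0.00026 × (268 − 5) = 0.00026 × 263 = 0.0684 W/m².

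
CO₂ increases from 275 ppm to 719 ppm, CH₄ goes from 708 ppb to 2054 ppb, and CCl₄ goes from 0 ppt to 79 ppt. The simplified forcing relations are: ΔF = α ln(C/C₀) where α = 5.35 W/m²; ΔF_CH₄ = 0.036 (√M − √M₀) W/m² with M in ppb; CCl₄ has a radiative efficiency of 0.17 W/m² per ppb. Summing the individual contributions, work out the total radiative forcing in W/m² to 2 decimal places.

CO₂: 5.35 × ln(719/275) = 5.35 × ln(2.61455) = 5.35 × 0.96109 = 5.1418 W/m².
CH₄: 0.036 × (√2054 − √708) = 0.036 × (45.3211 − 26.6083) = 0.036 × 18.7128 = 0.6737 W/m².
CCl₄: Δ = 79 − 0 = 79 ppt = 0.079 ppb; ΔF = 0.17 × 0.079 = 0.0134 W/m².
Total ΔF = 5.1418 + 0.6737 + 0.0134 = 5.8289 W/m².

ΔF = 5.83 W/m²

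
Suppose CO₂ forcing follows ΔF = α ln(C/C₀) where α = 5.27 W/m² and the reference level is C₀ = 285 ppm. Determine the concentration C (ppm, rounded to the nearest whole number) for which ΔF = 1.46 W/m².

Set 5.27 ln(C/285) = 1.46, so ln(C/285) = 1.46/5.27 = 0.27704.
Then C/285 = e^0.27704 = 1.31922, giving C = 285 × 1.31922 = 375.98 ppm.

C ≈ 376 ppm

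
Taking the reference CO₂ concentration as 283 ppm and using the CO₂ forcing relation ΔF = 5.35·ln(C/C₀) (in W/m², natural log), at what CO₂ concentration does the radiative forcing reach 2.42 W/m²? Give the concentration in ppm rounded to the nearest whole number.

Set 5.35 ln(C/283) = 2.42, so ln(C/283) = 2.42/5.35 = 0.45234.
Then C/283 = e^0.45234 = 1.57199, giving C = 283 × 1.57199 = 444.87 ppm.

C ≈ 445 ppm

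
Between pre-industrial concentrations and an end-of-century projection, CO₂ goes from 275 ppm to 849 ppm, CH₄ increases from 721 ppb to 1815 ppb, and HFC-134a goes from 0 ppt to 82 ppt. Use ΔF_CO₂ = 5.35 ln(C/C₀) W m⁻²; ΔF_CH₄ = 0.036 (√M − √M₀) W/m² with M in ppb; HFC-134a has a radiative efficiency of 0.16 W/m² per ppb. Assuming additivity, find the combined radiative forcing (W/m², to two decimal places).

ΔF = 6.61 W/m²

CO₂: 5.35 × ln(849/275) = 5.35 × ln(3.08727) = 5.35 × 1.12729 = 6.0310 W/m².
CH₄: 0.036 × (√1815 − √721) = 0.036 × (42.6028 − 26.8514) = 0.036 × 15.7514 = 0.5671 W/m².
HFC-134a: Δ = 82 − 0 = 82 ppt = 0.082 ppb; ΔF = 0.16 × 0.082 = 0.0131 W/m².
Total ΔF = 6.0310 + 0.5671 + 0.0131 = 6.6112 W/m².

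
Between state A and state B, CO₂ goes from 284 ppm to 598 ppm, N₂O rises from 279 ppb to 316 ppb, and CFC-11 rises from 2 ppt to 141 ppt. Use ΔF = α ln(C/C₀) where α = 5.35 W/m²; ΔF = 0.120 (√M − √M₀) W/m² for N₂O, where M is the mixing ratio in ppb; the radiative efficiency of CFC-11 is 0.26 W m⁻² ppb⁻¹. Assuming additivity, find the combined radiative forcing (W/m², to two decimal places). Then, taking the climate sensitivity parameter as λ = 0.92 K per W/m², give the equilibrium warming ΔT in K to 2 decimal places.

ΔF = 4.15 W/m²; ΔT = 3.82 K

CO₂: 5.35 × ln(598/284) = 5.35 × ln(2.10563) = 5.35 × 0.74461 = 3.9837 W/m².
N₂O: 0.120 × (√316 − √279) = 0.120 × (17.7764 − 16.7033) = 0.120 × 1.0731 = 0.1288 W/m².
CFC-11: Δ = 141 − 2 = 139 ppt = 0.139 ppb; ΔF = 0.26 × 0.139 = 0.0361 W/m².
Total ΔF = 3.9837 + 0.1288 + 0.0361 = 4.1486 W/m².
ΔT = λ ΔF = 0.92 × 4.15 = 3.8180 K.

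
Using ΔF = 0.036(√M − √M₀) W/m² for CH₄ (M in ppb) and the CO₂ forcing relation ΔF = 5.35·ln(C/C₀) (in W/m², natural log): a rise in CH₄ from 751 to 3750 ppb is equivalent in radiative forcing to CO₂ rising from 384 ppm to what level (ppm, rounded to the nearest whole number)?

C ≈ 482 ppm

CH₄ forcing: 0.036 × (√3750 − √751) = 0.036 × (61.2372 − 27.4044) = 0.036 × 33.8328 = 1.21798 W/m².
Set 5.35 ln(C/384) = 1.21798: ln(C/384) = 1.21798/5.35 = 0.22766, so C = 384 × e^0.22766 = 384 × 1.25566 = 482.17 ppm.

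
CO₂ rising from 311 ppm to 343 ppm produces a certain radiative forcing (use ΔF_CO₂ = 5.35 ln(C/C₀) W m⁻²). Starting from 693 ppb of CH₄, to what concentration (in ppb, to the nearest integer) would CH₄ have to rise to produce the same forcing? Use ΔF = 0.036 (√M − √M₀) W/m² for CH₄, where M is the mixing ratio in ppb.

CO₂ forcing: 5.35 × ln(343/311) = 5.35 × 0.097938 = 0.52397 W/m².
Set 0.036(√M − √693) = 0.52397: √M = 0.52397/0.036 + √693 = 14.5547 + 26.3249 = 40.8796.
M = (40.8796)² = 1671.14 ppb.

M ≈ 1671 ppb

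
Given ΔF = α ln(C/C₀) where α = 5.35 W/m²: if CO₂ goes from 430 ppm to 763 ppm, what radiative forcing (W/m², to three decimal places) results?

ΔF = 3.068 W/m²

CO₂ absorption bands are partially saturated, so forcing scales with the logarithm of the concentration ratio.
CO₂: 5.35 × ln(763/430) = 5.35 × ln(1.77442) = 5.35 × 0.57347 = 3.0681 W/m².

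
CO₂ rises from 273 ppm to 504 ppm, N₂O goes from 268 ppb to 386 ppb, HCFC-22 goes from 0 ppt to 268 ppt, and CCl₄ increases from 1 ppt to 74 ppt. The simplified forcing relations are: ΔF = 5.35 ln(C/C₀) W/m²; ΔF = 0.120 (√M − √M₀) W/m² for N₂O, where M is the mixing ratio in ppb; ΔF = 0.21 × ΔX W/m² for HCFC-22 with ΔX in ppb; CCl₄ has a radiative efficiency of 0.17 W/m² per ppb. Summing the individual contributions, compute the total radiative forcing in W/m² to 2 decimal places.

CO₂: 5.35 × ln(504/273) = 5.35 × ln(1.84615) = 5.35 × 0.61310 = 3.2801 W/m².
N₂O: 0.120 × (√386 − √268) = 0.120 × (19.6469 − 16.3707) = 0.120 × 3.2762 = 0.3931 W/m².
HCFC-22: Δ = 268 − 0 = 268 ppt = 0.268 ppb; ΔF = 0.21 × 0.268 = 0.0563 W/m².
CCl₄: Δ = 74 − 1 = 73 ppt = 0.073 ppb; ΔF = 0.17 × 0.073 = 0.0124 W/m².
Total ΔF = 3.2801 + 0.3931 + 0.0563 + 0.0124 = 3.7419 W/m².

ΔF = 3.74 W/m²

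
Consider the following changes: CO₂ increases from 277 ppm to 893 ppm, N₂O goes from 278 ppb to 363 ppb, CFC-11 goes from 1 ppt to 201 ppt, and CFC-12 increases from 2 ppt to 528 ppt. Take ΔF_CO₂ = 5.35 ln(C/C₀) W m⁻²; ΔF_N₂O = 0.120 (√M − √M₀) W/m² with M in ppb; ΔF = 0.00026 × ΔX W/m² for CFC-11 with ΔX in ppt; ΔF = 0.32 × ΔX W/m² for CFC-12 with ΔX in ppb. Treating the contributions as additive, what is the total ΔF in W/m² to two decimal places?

ΔF = 6.77 W/m²

CO₂: 5.35 × ln(893/277) = 5.35 × ln(3.22383) = 5.35 × 1.17057 = 6.2625 W/m².
N₂O: 0.120 × (√363 − √278) = 0.120 × (19.0526 − 16.6733) = 0.120 × 2.3793 = 0.2855 W/m².
CFC-11: ΔF = 0.00026 × (201 − 1) = 0.00026 × 200 = 0.0520 W/m².
CFC-12: Δ = 528 − 2 = 526 ppt = 0.526 ppb; ΔF = 0.32 × 0.526 = 0.1683 W/m².
Total ΔF = 6.2625 + 0.2855 + 0.0520 + 0.1683 = 6.7683 W/m².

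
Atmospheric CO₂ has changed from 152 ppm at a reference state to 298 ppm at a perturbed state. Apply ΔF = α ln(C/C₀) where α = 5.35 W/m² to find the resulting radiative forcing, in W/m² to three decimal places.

CO₂ absorption bands are partially saturated, so forcing scales with the logarithm of the concentration ratio.
CO₂: 5.35 × ln(298/152) = 5.35 × ln(1.96053) = 5.35 × 0.67321 = 3.6017 W/m².

ΔF = 3.602 W/m²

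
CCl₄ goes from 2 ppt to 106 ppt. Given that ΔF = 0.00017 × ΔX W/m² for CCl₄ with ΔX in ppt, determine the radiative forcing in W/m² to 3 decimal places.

ΔF = 0.018 W/m²

CCl₄: ΔF = 0.00017 × (106 − 2) = 0.00017 × 104 = 0.0177 W/m².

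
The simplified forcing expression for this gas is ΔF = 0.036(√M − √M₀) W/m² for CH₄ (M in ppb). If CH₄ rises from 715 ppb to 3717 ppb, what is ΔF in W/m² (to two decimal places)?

ΔF = 1.23 W/m²

CH₄: 0.036 × (√3717 − √715) = 0.036 × (60.9672 − 26.7395) = 0.036 × 34.2277 = 1.2322 W/m².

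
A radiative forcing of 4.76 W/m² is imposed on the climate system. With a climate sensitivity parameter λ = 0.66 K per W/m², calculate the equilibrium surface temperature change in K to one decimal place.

ΔT = 3.1 K

ΔT = λ ΔF = 0.66 × 4.76 = 3.1416 K.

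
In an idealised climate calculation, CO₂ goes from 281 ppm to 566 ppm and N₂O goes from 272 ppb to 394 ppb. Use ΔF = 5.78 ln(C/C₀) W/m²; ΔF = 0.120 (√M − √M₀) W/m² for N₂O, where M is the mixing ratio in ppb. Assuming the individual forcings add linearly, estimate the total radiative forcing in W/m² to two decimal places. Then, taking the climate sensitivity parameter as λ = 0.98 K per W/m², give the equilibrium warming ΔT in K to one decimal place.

CO₂: 5.78 × ln(566/281) = 5.78 × ln(2.01423) = 5.78 × 0.70024 = 4.0474 W/m².
N₂O: 0.120 × (√394 − √272) = 0.120 × (19.8494 − 16.4924) = 0.120 × 3.3570 = 0.4028 W/m².
Total ΔF = 4.0474 + 0.4028 = 4.4502 W/m².
ΔT = λ ΔF = 0.98 × 4.45 = 4.3610 K.

ΔF = 4.45 W/m²; ΔT = 4.4 K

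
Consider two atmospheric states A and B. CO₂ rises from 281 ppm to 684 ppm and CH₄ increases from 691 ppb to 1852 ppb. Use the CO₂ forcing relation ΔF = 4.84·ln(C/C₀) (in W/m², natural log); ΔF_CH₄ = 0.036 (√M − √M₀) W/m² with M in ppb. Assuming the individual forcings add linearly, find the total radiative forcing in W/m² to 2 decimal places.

ΔF = 4.91 W/m²

CO₂: 4.84 × ln(684/281) = 4.84 × ln(2.43416) = 4.84 × 0.88960 = 4.3057 W/m².
CH₄: 0.036 × (√1852 − √691) = 0.036 × (43.0349 − 26.2869) = 0.036 × 16.7480 = 0.6029 W/m².
Total ΔF = 4.3057 + 0.6029 = 4.9086 W/m².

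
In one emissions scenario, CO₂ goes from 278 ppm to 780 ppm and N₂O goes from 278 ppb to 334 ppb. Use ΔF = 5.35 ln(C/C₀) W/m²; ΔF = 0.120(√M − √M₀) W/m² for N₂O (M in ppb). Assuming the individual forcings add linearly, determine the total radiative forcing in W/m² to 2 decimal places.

ΔF = 5.71 W/m²

CO₂: 5.35 × ln(780/278) = 5.35 × ln(2.80576) = 5.35 × 1.03167 = 5.5194 W/m².
N₂O: 0.120 × (√334 − √278) = 0.120 × (18.2757 − 16.6733) = 0.120 × 1.6024 = 0.1923 W/m².
Total ΔF = 5.5194 + 0.1923 = 5.7117 W/m².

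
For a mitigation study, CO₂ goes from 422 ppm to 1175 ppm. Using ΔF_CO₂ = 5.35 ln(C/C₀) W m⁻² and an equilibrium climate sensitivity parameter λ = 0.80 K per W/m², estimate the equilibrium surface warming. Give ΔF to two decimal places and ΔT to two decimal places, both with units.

CO₂: 5.35 × ln(1175/422) = 5.35 × ln(2.78436) = 5.35 × 1.02402 = 5.4785 W/m².
ΔT = λ ΔF = 0.80 × 5.48 = 4.3840 K.

ΔF = 5.48 W/m²; ΔT = 4.38 K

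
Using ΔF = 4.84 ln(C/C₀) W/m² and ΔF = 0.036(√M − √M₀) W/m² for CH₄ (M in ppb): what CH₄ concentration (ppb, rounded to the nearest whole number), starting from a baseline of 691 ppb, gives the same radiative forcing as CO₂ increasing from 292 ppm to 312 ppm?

M ≈ 1239 ppb

CO₂ forcing: 4.84 × ln(312/292) = 4.84 × 0.066249 = 0.32065 W/m².
Set 0.036(√M − √691) = 0.32065: √M = 0.32065/0.036 + √691 = 8.9069 + 26.2869 = 35.1938.
M = (35.1938)² = 1238.60 ppb.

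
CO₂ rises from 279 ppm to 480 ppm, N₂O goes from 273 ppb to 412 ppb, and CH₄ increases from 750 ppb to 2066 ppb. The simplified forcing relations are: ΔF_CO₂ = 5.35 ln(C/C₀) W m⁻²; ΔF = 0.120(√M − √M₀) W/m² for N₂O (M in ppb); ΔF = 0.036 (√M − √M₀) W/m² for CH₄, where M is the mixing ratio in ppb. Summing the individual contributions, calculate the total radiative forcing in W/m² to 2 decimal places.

CO₂: 5.35 × ln(480/279) = 5.35 × ln(1.72043) = 5.35 × 0.54257 = 2.9027 W/m².
N₂O: 0.120 × (√412 − √273) = 0.120 × (20.2978 − 16.5227) = 0.120 × 3.7751 = 0.4530 W/m².
CH₄: 0.036 × (√2066 − √750) = 0.036 × (45.4533 − 27.3861) = 0.036 × 18.0672 = 0.6504 W/m².
Total ΔF = 2.9027 + 0.4530 + 0.6504 = 4.0061 W/m².

ΔF = 4.01 W/m²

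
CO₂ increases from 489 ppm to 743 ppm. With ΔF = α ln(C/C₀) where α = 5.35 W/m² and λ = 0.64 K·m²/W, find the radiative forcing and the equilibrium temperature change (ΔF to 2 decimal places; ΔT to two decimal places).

ΔF = 2.24 W/m²; ΔT = 1.43 K

CO₂: 5.35 × ln(743/489) = 5.35 × ln(1.51943) = 5.35 × 0.41834 = 2.2381 W/m².
ΔT = λ ΔF = 0.64 × 2.24 = 1.4336 K.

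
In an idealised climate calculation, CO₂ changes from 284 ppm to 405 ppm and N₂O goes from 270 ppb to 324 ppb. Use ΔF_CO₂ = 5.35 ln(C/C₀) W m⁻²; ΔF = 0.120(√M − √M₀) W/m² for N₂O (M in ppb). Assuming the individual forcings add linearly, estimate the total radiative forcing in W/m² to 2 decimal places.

CO₂: 5.35 × ln(405/284) = 5.35 × ln(1.42606) = 5.35 × 0.35492 = 1.8988 W/m².
N₂O: 0.120 × (√324 − √270) = 0.120 × (18.0000 − 16.4317) = 0.120 × 1.5683 = 0.1882 W/m².
Total ΔF = 1.8988 + 0.1882 = 2.0870 W/m².

ΔF = 2.09 W/m²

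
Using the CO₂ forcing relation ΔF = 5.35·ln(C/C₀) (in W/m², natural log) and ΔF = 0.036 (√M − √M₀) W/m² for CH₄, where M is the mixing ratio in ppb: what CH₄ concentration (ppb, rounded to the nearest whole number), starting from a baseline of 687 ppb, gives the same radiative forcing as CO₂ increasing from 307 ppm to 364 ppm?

M ≈ 2654 ppb

CO₂ forcing: 5.35 × ln(364/307) = 5.35 × 0.170306 = 0.91114 W/m².
Set 0.036(√M − √687) = 0.91114: √M = 0.91114/0.036 + √687 = 25.3094 + 26.2107 = 51.5201.
M = (51.5201)² = 2654.32 ppb.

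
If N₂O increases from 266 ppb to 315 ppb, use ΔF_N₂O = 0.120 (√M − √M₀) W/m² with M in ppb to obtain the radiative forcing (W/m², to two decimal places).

ΔF = 0.17 W/m²

N₂O: 0.120 × (√315 − √266) = 0.120 × (17.7482 − 16.3095) = 0.120 × 1.4387 = 0.1726 W/m².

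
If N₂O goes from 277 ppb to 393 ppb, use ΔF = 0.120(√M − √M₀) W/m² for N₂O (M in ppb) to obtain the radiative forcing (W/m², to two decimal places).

ΔF = 0.38 W/m²

N₂O: 0.120 × (√393 − √277) = 0.120 × (19.8242 − 16.6433) = 0.120 × 3.1809 = 0.3817 W/m².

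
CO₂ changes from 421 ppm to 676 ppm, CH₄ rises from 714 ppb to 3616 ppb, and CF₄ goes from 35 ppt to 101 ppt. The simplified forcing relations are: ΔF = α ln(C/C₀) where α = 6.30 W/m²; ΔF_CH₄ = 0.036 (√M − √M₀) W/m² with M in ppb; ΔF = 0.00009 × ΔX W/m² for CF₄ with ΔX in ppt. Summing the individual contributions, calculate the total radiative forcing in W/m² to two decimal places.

CO₂: 6.30 × ln(676/421) = 6.30 × ln(1.60570) = 6.30 × 0.47356 = 2.9834 W/m².
CH₄: 0.036 × (√3616 − √714) = 0.036 × (60.1332 − 26.7208) = 0.036 × 33.4124 = 1.2028 W/m².
CF₄: ΔF = 0.00009 × (101 − 35) = 0.00009 × 66 = 0.0059 W/m².
Total ΔF = 2.9834 + 1.2028 + 0.0059 = 4.1921 W/m².

ΔF = 4.19 W/m²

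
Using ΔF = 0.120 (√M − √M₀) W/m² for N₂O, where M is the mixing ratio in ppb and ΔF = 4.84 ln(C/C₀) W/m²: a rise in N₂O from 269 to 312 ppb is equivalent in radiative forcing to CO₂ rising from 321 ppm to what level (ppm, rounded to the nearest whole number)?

C ≈ 331 ppm

N₂O forcing: 0.120 × (√312 − √269) = 0.120 × (17.6635 − 16.4012) = 0.120 × 1.2623 = 0.15148 W/m².
Set 4.84 ln(C/321) = 0.15148: ln(C/321) = 0.15148/4.84 = 0.03130, so C = 321 × e^0.03130 = 321 × 1.03179 = 331.20 ppm.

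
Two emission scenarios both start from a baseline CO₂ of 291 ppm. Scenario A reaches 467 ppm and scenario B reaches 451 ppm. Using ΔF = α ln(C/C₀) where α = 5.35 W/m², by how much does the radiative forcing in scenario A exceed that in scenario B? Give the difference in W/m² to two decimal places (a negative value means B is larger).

ΔF_A = 5.35 ln(467/291) = 5.35 × 0.47301 = 2.5306 W/m².
ΔF_B = 5.35 ln(451/291) = 5.35 × 0.43814 = 2.3440 W/m².
Difference: 2.5306 − 2.3440 = 0.1866 W/m².

ΔF_A − ΔF_B = 0.19 W/m²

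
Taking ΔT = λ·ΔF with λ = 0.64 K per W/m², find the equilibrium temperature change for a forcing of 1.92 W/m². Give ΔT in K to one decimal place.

ΔT = λ ΔF = 0.64 × 1.92 = 1.2288 K.

ΔT = 1.2 K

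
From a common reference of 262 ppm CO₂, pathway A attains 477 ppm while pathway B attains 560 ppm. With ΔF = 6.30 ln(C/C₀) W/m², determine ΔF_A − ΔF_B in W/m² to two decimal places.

ΔF_A = 6.30 ln(477/262) = 6.30 × 0.59917 = 3.7748 W/m².
ΔF_B = 6.30 ln(560/262) = 6.30 × 0.75959 = 4.7854 W/m².
Difference: 3.7748 − 4.7854 = -1.0106 W/m².
(Equivalently, ΔF_A − ΔF_B = 6.30 ln(477/560) = 6.30 × -0.16042 = -1.0106 W/m².)

ΔF_A − ΔF_B = -1.01 W/m²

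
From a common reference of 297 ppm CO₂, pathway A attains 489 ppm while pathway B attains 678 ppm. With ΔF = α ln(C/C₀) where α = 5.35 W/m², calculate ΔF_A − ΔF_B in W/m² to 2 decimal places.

ΔF_A = 5.35 ln(489/297) = 5.35 × 0.49863 = 2.6677 W/m².
ΔF_B = 5.35 ln(678/297) = 5.35 × 0.82542 = 4.4160 W/m².
Difference: 2.6677 − 4.4160 = -1.7483 W/m².
(Equivalently, ΔF_A − ΔF_B = 5.35 ln(489/678) = 5.35 × -0.32678 = -1.7483 W/m².)

ΔF_A − ΔF_B = -1.75 W/m²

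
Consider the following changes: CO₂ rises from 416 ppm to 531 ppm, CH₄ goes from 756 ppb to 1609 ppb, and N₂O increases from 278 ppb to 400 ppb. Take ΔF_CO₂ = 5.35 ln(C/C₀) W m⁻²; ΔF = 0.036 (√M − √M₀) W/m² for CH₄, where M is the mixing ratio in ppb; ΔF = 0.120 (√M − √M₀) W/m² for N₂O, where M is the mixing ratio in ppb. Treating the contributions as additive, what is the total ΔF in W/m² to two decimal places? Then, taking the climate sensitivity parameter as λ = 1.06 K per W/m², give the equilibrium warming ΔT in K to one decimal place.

ΔF = 2.16 W/m²; ΔT = 2.3 K

CO₂: 5.35 × ln(531/416) = 5.35 × ln(1.27644) = 5.35 × 0.24407 = 1.3058 W/m².
CH₄: 0.036 × (√1609 − √756) = 0.036 × (40.1123 − 27.4955) = 0.036 × 12.6168 = 0.4542 W/m².
N₂O: 0.120 × (√400 − √278) = 0.120 × (20.0000 − 16.6733) = 0.120 × 3.3267 = 0.3992 W/m².
Total ΔF = 1.3058 + 0.4542 + 0.3992 = 2.1592 W/m².
ΔT = λ ΔF = 1.06 × 2.16 = 2.2896 K.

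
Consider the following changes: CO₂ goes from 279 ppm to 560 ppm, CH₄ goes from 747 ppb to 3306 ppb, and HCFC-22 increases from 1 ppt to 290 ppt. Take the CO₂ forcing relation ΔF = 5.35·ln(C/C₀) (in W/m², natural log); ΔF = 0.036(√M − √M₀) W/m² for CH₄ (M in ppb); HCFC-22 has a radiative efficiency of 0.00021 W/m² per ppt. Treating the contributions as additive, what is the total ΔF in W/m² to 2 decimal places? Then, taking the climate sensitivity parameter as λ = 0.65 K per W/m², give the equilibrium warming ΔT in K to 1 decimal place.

CO₂: 5.35 × ln(560/279) = 5.35 × ln(2.00717) = 5.35 × 0.69673 = 3.7275 W/m².
CH₄: 0.036 × (√3306 − √747) = 0.036 × (57.4978 − 27.3313) = 0.036 × 30.1665 = 1.0860 W/m².
HCFC-22: ΔF = 0.00021 × (290 − 1) = 0.00021 × 289 = 0.0607 W/m².
Total ΔF = 3.7275 + 1.0860 + 0.0607 = 4.8742 W/m².
ΔT = λ ΔF = 0.65 × 4.87 = 3.1655 K.

ΔF = 4.87 W/m²; ΔT = 3.2 K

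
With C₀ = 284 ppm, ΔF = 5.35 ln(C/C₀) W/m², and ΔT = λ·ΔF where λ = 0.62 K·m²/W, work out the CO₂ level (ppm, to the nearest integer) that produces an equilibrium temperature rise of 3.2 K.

C ≈ 745 ppm

Required forcing: ΔF = ΔT/λ = 3.2/0.62 = 5.1613 W/m².
Then ln(C/284) = ΔF/5.35 = 5.1613/5.35 = 0.96473.
So C = 284 × e^0.96473 = 284 × 2.62408 = 745.24 ppm.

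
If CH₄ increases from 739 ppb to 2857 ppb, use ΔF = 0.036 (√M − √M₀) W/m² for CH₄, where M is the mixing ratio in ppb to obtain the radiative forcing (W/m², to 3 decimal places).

ΔF = 0.946 W/m²

CH₄: 0.036 × (√2857 − √739) = 0.036 × (53.4509 − 27.1846) = 0.036 × 26.2663 = 0.9456 W/m².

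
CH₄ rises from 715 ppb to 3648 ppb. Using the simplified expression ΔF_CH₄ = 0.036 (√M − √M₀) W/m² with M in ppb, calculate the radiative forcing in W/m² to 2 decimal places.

CH₄: 0.036 × (√3648 − √715) = 0.036 × (60.3987 − 26.7395) = 0.036 × 33.6592 = 1.2117 W/m².

ΔF = 1.21 W/m²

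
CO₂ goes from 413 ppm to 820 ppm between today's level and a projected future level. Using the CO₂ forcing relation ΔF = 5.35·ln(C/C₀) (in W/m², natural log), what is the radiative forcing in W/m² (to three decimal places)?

ΔF = 3.669 W/m²

CO₂ absorption bands are partially saturated, so forcing scales with the logarithm of the concentration ratio.
CO₂: 5.35 × ln(820/413) = 5.35 × ln(1.98547) = 5.35 × 0.68586 = 3.6694 W/m².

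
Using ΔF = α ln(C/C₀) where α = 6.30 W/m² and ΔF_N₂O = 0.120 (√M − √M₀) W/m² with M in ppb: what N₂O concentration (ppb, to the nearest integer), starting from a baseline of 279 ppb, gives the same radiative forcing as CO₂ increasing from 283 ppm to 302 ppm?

CO₂ forcing: 6.30 × ln(302/283) = 6.30 × 0.064980 = 0.40937 W/m².
Set 0.120(√M − √279) = 0.40937: √M = 0.40937/0.120 + √279 = 3.4114 + 16.7033 = 20.1147.
M = (20.1147)² = 404.60 ppb.

M ≈ 405 ppb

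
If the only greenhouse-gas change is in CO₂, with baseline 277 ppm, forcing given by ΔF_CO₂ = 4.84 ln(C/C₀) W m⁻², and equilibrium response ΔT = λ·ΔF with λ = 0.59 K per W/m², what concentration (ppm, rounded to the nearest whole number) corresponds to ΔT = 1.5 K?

C ≈ 468 ppm

Required forcing: ΔF = ΔT/λ = 1.5/0.59 = 2.5424 W/m².
Then ln(C/277) = ΔF/4.84 = 2.5424/4.84 = 0.52529.
So C = 277 × e^0.52529 = 277 × 1.69095 = 468.39 ppm.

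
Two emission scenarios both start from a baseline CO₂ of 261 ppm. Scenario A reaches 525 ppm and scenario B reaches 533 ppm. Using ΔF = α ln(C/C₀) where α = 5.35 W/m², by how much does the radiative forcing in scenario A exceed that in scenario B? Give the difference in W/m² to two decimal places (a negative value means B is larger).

ΔF_A − ΔF_B = -0.08 W/m²

ΔF_A = 5.35 ln(525/261) = 5.35 × 0.69888 = 3.7390 W/m².
ΔF_B = 5.35 ln(533/261) = 5.35 × 0.71400 = 3.8199 W/m².
Difference: 3.7390 − 3.8199 = -0.0809 W/m².
(Equivalently, ΔF_A − ΔF_B = 5.35 ln(525/533) = 5.35 × -0.01512 = -0.0809 W/m².)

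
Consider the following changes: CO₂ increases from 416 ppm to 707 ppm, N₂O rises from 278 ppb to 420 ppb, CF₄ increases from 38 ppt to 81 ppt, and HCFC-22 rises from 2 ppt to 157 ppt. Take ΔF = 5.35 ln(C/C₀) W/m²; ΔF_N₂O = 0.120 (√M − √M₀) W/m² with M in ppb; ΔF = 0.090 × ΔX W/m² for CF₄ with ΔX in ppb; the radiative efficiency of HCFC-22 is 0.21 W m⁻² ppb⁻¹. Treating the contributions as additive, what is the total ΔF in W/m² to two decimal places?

CO₂: 5.35 × ln(707/416) = 5.35 × ln(1.69952) = 5.35 × 0.53035 = 2.8374 W/m².
N₂O: 0.120 × (√420 − √278) = 0.120 × (20.4939 − 16.6733) = 0.120 × 3.8206 = 0.4585 W/m².
CF₄: Δ = 81 − 38 = 43 ppt = 0.043 ppb; ΔF = 0.090 × 0.043 = 0.0039 W/m².
HCFC-22: Δ = 157 − 2 = 155 ppt = 0.155 ppb; ΔF = 0.21 × 0.155 = 0.0326 W/m².
Total ΔF = 2.8374 + 0.4585 + 0.0039 + 0.0326 = 3.3324 W/m².

ΔF = 3.33 W/m²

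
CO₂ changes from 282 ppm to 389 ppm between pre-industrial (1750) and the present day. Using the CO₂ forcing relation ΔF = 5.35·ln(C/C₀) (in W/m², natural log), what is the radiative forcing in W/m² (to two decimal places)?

ΔF = 1.72 W/m²

CO₂: 5.35 × ln(389/282) = 5.35 × ln(1.37943) = 5.35 × 0.32167 = 1.7209 W/m².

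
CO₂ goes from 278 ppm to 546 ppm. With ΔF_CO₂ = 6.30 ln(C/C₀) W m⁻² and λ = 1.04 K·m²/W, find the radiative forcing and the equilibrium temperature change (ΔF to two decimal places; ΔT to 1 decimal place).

CO₂: 6.30 × ln(546/278) = 6.30 × ln(1.96403) = 6.30 × 0.67500 = 4.2525 W/m².
ΔT = λ ΔF = 1.04 × 4.25 = 4.4200 K.

ΔF = 4.25 W/m²; ΔT = 4.4 K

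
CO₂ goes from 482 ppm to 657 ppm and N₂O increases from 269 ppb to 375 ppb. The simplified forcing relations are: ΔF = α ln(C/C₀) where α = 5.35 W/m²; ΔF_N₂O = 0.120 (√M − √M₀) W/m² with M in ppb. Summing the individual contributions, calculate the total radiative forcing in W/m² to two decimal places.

ΔF = 2.01 W/m²

CO₂: 5.35 × ln(657/482) = 5.35 × ln(1.36307) = 5.35 × 0.30974 = 1.6571 W/m².
N₂O: 0.120 × (√375 − √269) = 0.120 × (19.3649 − 16.4012) = 0.120 × 2.9637 = 0.3556 W/m².
Total ΔF = 1.6571 + 0.3556 = 2.0127 W/m².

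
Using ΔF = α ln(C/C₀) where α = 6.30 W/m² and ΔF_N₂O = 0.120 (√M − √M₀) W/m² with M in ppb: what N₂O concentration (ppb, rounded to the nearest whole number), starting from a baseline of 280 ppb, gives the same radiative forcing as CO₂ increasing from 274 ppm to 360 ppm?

CO₂ forcing: 6.30 × ln(360/274) = 6.30 × 0.272976 = 1.71975 W/m².
Set 0.120(√M − √280) = 1.71975: √M = 1.71975/0.120 + √280 = 14.3313 + 16.7332 = 31.0645.
M = (31.0645)² = 965.00 ppb.

M ≈ 965 ppb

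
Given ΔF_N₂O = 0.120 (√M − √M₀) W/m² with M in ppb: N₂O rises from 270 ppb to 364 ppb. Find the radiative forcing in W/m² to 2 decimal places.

N₂O: 0.120 × (√364 − √270) = 0.120 × (19.0788 − 16.4317) = 0.120 × 2.6471 = 0.3177 W/m².

ΔF = 0.32 W/m²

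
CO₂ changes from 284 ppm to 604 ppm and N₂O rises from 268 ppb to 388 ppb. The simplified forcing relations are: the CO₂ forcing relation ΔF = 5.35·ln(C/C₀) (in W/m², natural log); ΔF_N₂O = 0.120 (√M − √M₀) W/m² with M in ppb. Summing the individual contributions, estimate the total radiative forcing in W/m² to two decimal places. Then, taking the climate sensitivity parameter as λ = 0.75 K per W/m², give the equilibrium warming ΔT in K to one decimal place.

ΔF = 4.44 W/m²; ΔT = 3.3 K

CO₂: 5.35 × ln(604/284) = 5.35 × ln(2.12676) = 5.35 × 0.75460 = 4.0371 W/m².
N₂O: 0.120 × (√388 − √268) = 0.120 × (19.6977 − 16.3707) = 0.120 × 3.3270 = 0.3992 W/m².
Total ΔF = 4.0371 + 0.3992 = 4.4363 W/m².
ΔT = λ ΔF = 0.75 × 4.44 = 3.3300 K.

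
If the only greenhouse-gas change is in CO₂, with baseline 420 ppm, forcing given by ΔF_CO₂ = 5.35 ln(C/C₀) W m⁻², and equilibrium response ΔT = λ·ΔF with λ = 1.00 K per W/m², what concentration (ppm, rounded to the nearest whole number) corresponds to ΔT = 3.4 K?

Required forcing: ΔF = ΔT/λ = 3.4/1.00 = 3.4000 W/m².
Then ln(C/420) = ΔF/5.35 = 3.4000/5.35 = 0.63551.
So C = 420 × e^0.63551 = 420 × 1.88798 = 792.95 ppm.

C ≈ 793 ppm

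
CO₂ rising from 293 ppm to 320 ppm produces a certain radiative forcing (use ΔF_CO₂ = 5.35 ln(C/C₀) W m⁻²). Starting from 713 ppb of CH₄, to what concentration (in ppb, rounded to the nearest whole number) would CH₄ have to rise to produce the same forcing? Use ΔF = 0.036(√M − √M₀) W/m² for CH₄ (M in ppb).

M ≈ 1584 ppb

CO₂ forcing: 5.35 × ln(320/293) = 5.35 × 0.088148 = 0.47159 W/m².
Set 0.036(√M − √713) = 0.47159: √M = 0.47159/0.036 + √713 = 13.0997 + 26.7021 = 39.8018.
M = (39.8018)² = 1584.18 ppb.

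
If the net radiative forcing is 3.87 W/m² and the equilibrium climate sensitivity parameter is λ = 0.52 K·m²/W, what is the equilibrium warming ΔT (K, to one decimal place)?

ΔT = 2.0 K

ΔT = λ ΔF = 0.52 × 3.87 = 2.0124 K.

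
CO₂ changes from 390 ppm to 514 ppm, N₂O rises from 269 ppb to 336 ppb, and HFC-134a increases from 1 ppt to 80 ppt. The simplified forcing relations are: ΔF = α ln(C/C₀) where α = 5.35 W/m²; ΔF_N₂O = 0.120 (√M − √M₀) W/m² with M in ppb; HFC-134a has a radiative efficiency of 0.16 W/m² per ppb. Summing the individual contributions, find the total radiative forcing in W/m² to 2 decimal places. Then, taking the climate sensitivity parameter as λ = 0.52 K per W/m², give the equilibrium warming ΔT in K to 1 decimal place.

ΔF = 1.72 W/m²; ΔT = 0.9 K

CO₂: 5.35 × ln(514/390) = 5.35 × ln(1.31795) = 5.35 × 0.27608 = 1.4770 W/m².
N₂O: 0.120 × (√336 − √269) = 0.120 × (18.3303 − 16.4012) = 0.120 × 1.9291 = 0.2315 W/m².
HFC-134a: Δ = 80 − 1 = 79 ppt = 0.079 ppb; ΔF = 0.16 × 0.079 = 0.0126 W/m².
Total ΔF = 1.4770 + 0.2315 + 0.0126 = 1.7211 W/m².
ΔT = λ ΔF = 0.52 × 1.72 = 0.8944 K.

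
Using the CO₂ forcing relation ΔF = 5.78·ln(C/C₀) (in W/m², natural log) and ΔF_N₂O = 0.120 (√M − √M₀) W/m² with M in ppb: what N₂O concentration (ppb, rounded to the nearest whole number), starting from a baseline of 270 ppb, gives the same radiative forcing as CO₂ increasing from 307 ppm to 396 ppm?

M ≈ 823 ppb

CO₂ forcing: 5.78 × ln(396/307) = 5.78 × 0.254566 = 1.47139 W/m².
Set 0.120(√M − √270) = 1.47139: √M = 1.47139/0.120 + √270 = 12.2616 + 16.4317 = 28.6933.
M = (28.6933)² = 823.31 ppb.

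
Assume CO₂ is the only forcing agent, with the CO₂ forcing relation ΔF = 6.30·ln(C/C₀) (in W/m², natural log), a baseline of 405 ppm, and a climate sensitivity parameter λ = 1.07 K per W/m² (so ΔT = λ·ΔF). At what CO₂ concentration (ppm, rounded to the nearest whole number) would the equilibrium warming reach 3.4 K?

C ≈ 671 ppm

Required forcing: ΔF = ΔT/λ = 3.4/1.07 = 3.1776 W/m².
Then ln(C/405) = ΔF/6.30 = 3.1776/6.30 = 0.50438.
So C = 405 × e^0.50438 = 405 × 1.65596 = 670.66 ppm.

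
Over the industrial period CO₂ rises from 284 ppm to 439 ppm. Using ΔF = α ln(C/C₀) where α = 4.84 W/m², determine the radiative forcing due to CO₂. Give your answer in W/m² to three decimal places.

CO₂ absorption bands are partially saturated, so forcing scales with the logarithm of the concentration ratio.
CO₂: 4.84 × ln(439/284) = 4.84 × ln(1.54577) = 4.84 × 0.43552 = 2.1079 W/m².

ΔF = 2.108 W/m²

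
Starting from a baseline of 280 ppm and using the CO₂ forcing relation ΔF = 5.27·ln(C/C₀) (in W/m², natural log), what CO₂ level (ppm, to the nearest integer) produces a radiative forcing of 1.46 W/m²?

C ≈ 369 ppm

Set 5.27 ln(C/280) = 1.46, so ln(C/280) = 1.46/5.27 = 0.27704.
Then C/280 = e^0.27704 = 1.31922, giving C = 280 × 1.31922 = 369.38 ppm.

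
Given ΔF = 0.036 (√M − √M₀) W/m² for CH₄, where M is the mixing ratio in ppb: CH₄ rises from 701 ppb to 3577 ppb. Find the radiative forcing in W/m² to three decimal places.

ΔF = 1.200 W/m²

CH₄: 0.036 × (√3577 − √701) = 0.036 × (59.8080 − 26.4764) = 0.036 × 33.3316 = 1.1999 W/m².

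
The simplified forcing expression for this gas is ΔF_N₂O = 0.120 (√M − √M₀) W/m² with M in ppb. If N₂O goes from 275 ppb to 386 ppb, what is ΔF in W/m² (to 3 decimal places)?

ΔF = 0.368 W/m²

N₂O: 0.120 × (√386 − √275) = 0.120 × (19.6469 − 16.5831) = 0.120 × 3.0638 = 0.3677 W/m².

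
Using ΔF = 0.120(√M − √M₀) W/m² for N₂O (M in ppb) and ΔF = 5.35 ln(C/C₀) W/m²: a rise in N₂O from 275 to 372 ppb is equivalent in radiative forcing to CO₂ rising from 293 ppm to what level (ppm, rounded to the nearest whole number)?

N₂O forcing: 0.120 × (√372 − √275) = 0.120 × (19.2873 − 16.5831) = 0.120 × 2.7042 = 0.32450 W/m².
Set 5.35 ln(C/293) = 0.32450: ln(C/293) = 0.32450/5.35 = 0.06065, so C = 293 × e^0.06065 = 293 × 1.06253 = 311.32 ppm.

C ≈ 311 ppm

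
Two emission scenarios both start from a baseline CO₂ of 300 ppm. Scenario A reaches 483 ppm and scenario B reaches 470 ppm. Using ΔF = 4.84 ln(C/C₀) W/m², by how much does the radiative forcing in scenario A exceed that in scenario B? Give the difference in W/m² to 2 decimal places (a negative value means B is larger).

ΔF_A − ΔF_B = 0.13 W/m²

ΔF_A = 4.84 ln(483/300) = 4.84 × 0.47623 = 2.3050 W/m².
ΔF_B = 4.84 ln(470/300) = 4.84 × 0.44895 = 2.1729 W/m².
Difference: 2.3050 − 2.1729 = 0.1321 W/m².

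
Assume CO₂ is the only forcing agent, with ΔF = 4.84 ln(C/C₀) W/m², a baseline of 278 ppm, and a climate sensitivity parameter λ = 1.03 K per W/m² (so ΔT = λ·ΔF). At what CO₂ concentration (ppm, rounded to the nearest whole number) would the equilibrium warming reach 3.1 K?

Required forcing: ΔF = ΔT/λ = 3.1/1.03 = 3.0097 W/m².
Then ln(C/278) = ΔF/4.84 = 3.0097/4.84 = 0.62184.
So C = 278 × e^0.62184 = 278 × 1.86235 = 517.73 ppm.

C ≈ 518 ppm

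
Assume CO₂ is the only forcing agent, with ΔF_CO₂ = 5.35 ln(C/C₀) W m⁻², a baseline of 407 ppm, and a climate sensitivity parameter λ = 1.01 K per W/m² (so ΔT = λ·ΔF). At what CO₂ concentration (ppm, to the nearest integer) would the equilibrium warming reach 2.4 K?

C ≈ 635 ppm

Required forcing: ΔF = ΔT/λ = 2.4/1.01 = 2.3762 W/m².
Then ln(C/407) = ΔF/5.35 = 2.3762/5.35 = 0.44415.
So C = 407 × e^0.44415 = 407 × 1.55916 = 634.58 ppm.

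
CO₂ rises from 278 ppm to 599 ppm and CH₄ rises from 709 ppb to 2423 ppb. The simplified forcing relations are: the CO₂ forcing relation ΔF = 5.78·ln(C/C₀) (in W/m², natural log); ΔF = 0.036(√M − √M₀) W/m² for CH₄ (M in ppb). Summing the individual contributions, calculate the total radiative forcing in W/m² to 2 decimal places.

CO₂: 5.78 × ln(599/278) = 5.78 × ln(2.15468) = 5.78 × 0.76764 = 4.4370 W/m².
CH₄: 0.036 × (√2423 − √709) = 0.036 × (49.2240 − 26.6271) = 0.036 × 22.5969 = 0.8135 W/m².
Total ΔF = 4.4370 + 0.8135 = 5.2505 W/m².

ΔF = 5.25 W/m²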